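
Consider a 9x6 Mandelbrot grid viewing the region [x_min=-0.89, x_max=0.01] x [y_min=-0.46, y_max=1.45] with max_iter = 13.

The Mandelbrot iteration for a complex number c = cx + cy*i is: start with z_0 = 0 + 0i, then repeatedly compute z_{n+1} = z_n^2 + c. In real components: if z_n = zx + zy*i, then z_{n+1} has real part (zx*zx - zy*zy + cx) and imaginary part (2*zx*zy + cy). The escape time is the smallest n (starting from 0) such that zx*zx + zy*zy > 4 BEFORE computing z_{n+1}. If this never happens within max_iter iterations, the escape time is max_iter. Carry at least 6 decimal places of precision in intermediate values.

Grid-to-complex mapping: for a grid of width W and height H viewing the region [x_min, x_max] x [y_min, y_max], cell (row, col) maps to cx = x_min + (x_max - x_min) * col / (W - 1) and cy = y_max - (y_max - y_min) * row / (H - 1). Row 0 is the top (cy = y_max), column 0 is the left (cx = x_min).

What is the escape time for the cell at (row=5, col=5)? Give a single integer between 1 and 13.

z_0 = 0 + 0i, c = -0.3275 + -0.4600i
Iter 1: z = -0.3275 + -0.4600i, |z|^2 = 0.3189
Iter 2: z = -0.4318 + -0.1587i, |z|^2 = 0.2117
Iter 3: z = -0.1662 + -0.3229i, |z|^2 = 0.1319
Iter 4: z = -0.4042 + -0.3527i, |z|^2 = 0.2877
Iter 5: z = -0.2885 + -0.1749i, |z|^2 = 0.1138
Iter 6: z = -0.2749 + -0.3591i, |z|^2 = 0.2045
Iter 7: z = -0.3809 + -0.2626i, |z|^2 = 0.2140
Iter 8: z = -0.2514 + -0.2599i, |z|^2 = 0.1308
Iter 9: z = -0.3319 + -0.3293i, |z|^2 = 0.2186
Iter 10: z = -0.3258 + -0.2414i, |z|^2 = 0.1644
Iter 11: z = -0.2796 + -0.3027i, |z|^2 = 0.1698
Iter 12: z = -0.3409 + -0.2907i, |z|^2 = 0.2007

Answer: 13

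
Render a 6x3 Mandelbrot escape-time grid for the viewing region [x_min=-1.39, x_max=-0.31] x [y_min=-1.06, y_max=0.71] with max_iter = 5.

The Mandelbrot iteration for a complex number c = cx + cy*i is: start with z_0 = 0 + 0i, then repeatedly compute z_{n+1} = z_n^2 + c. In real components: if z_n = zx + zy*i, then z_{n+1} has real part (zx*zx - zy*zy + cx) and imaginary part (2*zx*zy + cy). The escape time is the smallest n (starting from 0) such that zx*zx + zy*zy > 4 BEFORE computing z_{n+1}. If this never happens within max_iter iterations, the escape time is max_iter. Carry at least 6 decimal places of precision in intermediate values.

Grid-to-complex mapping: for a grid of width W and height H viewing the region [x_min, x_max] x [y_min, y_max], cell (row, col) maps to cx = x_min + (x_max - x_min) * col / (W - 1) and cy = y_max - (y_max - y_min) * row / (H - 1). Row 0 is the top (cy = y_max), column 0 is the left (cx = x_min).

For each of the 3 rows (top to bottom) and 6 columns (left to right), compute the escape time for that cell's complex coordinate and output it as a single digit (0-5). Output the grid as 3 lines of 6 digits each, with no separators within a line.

Answer: 334455
555555
333345

Derivation:
(row=0, col=0): c = -1.3900 + 0.7100i → escape time 3
(row=0, col=1): c = -1.1740 + 0.7100i → escape time 3
(row=0, col=2): c = -0.9580 + 0.7100i → escape time 4
(row=0, col=3): c = -0.7420 + 0.7100i → escape time 4
(row=0, col=4): c = -0.5260 + 0.7100i → escape time 5
(row=0, col=5): c = -0.3100 + 0.7100i → escape time 5
(row=1, col=0): c = -1.3900 + -0.1750i → escape time 5
(row=1, col=1): c = -1.1740 + -0.1750i → escape time 5
(row=1, col=2): c = -0.9580 + -0.1750i → escape time 5
(row=1, col=3): c = -0.7420 + -0.1750i → escape time 5
(row=1, col=4): c = -0.5260 + -0.1750i → escape time 5
(row=1, col=5): c = -0.3100 + -0.1750i → escape time 5
(row=2, col=0): c = -1.3900 + -1.0600i → escape time 3
(row=2, col=1): c = -1.1740 + -1.0600i → escape time 3
(row=2, col=2): c = -0.9580 + -1.0600i → escape time 3
(row=2, col=3): c = -0.7420 + -1.0600i → escape time 3
(row=2, col=4): c = -0.5260 + -1.0600i → escape time 4
(row=2, col=5): c = -0.3100 + -1.0600i → escape time 5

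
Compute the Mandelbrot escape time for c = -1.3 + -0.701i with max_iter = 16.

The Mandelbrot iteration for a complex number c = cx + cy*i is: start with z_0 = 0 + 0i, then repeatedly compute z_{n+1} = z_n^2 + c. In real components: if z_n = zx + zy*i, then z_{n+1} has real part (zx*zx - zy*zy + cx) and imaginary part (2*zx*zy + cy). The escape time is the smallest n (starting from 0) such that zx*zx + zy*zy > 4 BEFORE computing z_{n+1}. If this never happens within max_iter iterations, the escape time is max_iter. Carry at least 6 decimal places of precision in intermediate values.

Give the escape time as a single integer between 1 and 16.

Answer: 3

Derivation:
z_0 = 0 + 0i, c = -1.3000 + -0.7010i
Iter 1: z = -1.3000 + -0.7010i, |z|^2 = 2.1814
Iter 2: z = -0.1014 + 1.1216i, |z|^2 = 1.2683
Iter 3: z = -2.5477 + -0.9285i, |z|^2 = 7.3528
Escaped at iteration 3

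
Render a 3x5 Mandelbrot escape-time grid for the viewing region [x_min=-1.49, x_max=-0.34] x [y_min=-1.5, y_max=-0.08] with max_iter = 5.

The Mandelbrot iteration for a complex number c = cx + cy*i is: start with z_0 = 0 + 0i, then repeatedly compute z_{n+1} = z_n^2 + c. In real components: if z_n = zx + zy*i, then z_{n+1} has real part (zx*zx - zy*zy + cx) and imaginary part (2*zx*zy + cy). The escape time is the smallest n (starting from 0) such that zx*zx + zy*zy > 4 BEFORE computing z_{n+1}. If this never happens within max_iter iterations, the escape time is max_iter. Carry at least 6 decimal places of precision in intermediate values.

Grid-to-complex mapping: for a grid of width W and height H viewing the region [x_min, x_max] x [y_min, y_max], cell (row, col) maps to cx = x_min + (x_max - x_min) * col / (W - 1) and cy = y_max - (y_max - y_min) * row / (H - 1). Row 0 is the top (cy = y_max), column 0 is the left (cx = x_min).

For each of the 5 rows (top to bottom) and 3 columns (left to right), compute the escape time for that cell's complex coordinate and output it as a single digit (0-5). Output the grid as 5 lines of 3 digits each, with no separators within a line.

Answer: 555
355
345
234
122

Derivation:
(row=0, col=0): c = -1.4900 + -0.0800i → escape time 5
(row=0, col=1): c = -0.9150 + -0.0800i → escape time 5
(row=0, col=2): c = -0.3400 + -0.0800i → escape time 5
(row=1, col=0): c = -1.4900 + -0.4350i → escape time 3
(row=1, col=1): c = -0.9150 + -0.4350i → escape time 5
(row=1, col=2): c = -0.3400 + -0.4350i → escape time 5
(row=2, col=0): c = -1.4900 + -0.7900i → escape time 3
(row=2, col=1): c = -0.9150 + -0.7900i → escape time 4
(row=2, col=2): c = -0.3400 + -0.7900i → escape time 5
(row=3, col=0): c = -1.4900 + -1.1450i → escape time 2
(row=3, col=1): c = -0.9150 + -1.1450i → escape time 3
(row=3, col=2): c = -0.3400 + -1.1450i → escape time 4
(row=4, col=0): c = -1.4900 + -1.5000i → escape time 1
(row=4, col=1): c = -0.9150 + -1.5000i → escape time 2
(row=4, col=2): c = -0.3400 + -1.5000i → escape time 2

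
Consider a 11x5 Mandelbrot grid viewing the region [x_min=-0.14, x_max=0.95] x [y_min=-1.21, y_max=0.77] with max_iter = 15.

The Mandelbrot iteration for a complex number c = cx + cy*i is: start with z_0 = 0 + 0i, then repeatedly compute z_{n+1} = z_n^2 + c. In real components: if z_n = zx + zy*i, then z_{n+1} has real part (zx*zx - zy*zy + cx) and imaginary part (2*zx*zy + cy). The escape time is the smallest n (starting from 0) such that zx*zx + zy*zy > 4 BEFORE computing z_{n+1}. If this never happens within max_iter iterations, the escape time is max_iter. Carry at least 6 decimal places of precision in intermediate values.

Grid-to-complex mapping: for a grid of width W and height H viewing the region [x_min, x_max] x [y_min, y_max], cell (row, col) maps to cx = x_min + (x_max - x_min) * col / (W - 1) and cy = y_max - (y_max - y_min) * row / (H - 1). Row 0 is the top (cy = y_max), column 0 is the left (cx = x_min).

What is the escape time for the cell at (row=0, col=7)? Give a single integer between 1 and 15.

z_0 = 0 + 0i, c = 0.6230 + 0.7700i
Iter 1: z = 0.6230 + 0.7700i, |z|^2 = 0.9810
Iter 2: z = 0.4182 + 1.7294i, |z|^2 = 3.1658
Iter 3: z = -2.1930 + 2.2166i, |z|^2 = 9.7224
Escaped at iteration 3

Answer: 3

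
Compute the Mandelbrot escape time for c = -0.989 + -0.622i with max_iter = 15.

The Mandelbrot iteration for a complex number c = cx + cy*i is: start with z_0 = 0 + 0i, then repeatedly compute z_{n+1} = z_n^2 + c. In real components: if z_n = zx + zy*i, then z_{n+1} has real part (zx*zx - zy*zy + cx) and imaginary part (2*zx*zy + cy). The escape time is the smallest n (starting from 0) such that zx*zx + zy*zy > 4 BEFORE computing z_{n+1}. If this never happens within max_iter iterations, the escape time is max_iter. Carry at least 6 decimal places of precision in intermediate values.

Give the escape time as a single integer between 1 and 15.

Answer: 4

Derivation:
z_0 = 0 + 0i, c = -0.9890 + -0.6220i
Iter 1: z = -0.9890 + -0.6220i, |z|^2 = 1.3650
Iter 2: z = -0.3978 + 0.6083i, |z|^2 = 0.5283
Iter 3: z = -1.2008 + -1.1059i, |z|^2 = 2.6651
Iter 4: z = -0.7701 + 2.0341i, |z|^2 = 4.7305
Escaped at iteration 4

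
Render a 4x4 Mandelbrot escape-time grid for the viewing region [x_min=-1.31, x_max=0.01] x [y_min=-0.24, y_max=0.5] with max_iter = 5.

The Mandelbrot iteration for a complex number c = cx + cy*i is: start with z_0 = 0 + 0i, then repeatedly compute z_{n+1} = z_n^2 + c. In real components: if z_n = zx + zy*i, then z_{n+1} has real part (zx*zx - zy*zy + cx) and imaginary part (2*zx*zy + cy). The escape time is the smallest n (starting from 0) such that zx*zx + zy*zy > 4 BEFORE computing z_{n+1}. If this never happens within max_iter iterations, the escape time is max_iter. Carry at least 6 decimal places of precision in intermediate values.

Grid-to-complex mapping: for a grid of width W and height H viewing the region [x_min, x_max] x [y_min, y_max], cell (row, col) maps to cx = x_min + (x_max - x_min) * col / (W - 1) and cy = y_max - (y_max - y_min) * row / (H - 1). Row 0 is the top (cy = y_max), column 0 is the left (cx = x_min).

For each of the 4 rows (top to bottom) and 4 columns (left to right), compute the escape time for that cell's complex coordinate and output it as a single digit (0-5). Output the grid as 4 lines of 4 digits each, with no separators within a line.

(row=0, col=0): c = -1.3100 + 0.5000i → escape time 4
(row=0, col=1): c = -0.8700 + 0.5000i → escape time 5
(row=0, col=2): c = -0.4300 + 0.5000i → escape time 5
(row=0, col=3): c = 0.0100 + 0.5000i → escape time 5
(row=1, col=0): c = -1.3100 + 0.2533i → escape time 5
(row=1, col=1): c = -0.8700 + 0.2533i → escape time 5
(row=1, col=2): c = -0.4300 + 0.2533i → escape time 5
(row=1, col=3): c = 0.0100 + 0.2533i → escape time 5
(row=2, col=0): c = -1.3100 + 0.0067i → escape time 5
(row=2, col=1): c = -0.8700 + 0.0067i → escape time 5
(row=2, col=2): c = -0.4300 + 0.0067i → escape time 5
(row=2, col=3): c = 0.0100 + 0.0067i → escape time 5
(row=3, col=0): c = -1.3100 + -0.2400i → escape time 5
(row=3, col=1): c = -0.8700 + -0.2400i → escape time 5
(row=3, col=2): c = -0.4300 + -0.2400i → escape time 5
(row=3, col=3): c = 0.0100 + -0.2400i → escape time 5

Answer: 4555
5555
5555
5555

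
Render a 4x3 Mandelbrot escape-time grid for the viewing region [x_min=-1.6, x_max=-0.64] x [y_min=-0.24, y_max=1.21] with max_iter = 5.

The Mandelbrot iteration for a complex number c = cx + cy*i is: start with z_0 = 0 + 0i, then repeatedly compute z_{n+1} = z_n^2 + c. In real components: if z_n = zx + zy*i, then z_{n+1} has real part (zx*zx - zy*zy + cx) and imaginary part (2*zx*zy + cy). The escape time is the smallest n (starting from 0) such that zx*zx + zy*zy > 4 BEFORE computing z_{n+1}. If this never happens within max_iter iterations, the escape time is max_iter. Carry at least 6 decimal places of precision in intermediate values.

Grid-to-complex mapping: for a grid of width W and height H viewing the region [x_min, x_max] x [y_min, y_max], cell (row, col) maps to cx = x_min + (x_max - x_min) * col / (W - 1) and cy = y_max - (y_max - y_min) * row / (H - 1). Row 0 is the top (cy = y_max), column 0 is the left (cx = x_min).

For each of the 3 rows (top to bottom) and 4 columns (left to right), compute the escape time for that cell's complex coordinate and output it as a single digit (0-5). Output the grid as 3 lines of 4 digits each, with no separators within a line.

Answer: 1233
3455
4555

Derivation:
(row=0, col=0): c = -1.6000 + 1.2100i → escape time 1
(row=0, col=1): c = -1.2800 + 1.2100i → escape time 2
(row=0, col=2): c = -0.9600 + 1.2100i → escape time 3
(row=0, col=3): c = -0.6400 + 1.2100i → escape time 3
(row=1, col=0): c = -1.6000 + 0.4850i → escape time 3
(row=1, col=1): c = -1.2800 + 0.4850i → escape time 4
(row=1, col=2): c = -0.9600 + 0.4850i → escape time 5
(row=1, col=3): c = -0.6400 + 0.4850i → escape time 5
(row=2, col=0): c = -1.6000 + -0.2400i → escape time 4
(row=2, col=1): c = -1.2800 + -0.2400i → escape time 5
(row=2, col=2): c = -0.9600 + -0.2400i → escape time 5
(row=2, col=3): c = -0.6400 + -0.2400i → escape time 5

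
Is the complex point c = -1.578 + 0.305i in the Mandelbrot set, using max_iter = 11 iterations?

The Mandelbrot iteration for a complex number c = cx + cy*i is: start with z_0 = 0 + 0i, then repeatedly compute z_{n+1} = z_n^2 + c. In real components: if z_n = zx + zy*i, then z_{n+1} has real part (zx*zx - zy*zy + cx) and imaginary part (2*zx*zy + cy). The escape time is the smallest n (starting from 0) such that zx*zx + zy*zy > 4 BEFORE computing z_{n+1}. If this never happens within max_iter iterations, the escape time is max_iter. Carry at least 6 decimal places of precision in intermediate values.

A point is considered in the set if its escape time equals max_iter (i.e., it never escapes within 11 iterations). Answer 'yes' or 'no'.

Answer: no

Derivation:
z_0 = 0 + 0i, c = -1.5780 + 0.3050i
Iter 1: z = -1.5780 + 0.3050i, |z|^2 = 2.5831
Iter 2: z = 0.8191 + -0.6576i, |z|^2 = 1.1033
Iter 3: z = -1.3396 + -0.7722i, |z|^2 = 2.3907
Iter 4: z = -0.3799 + 2.3738i, |z|^2 = 5.7792
Escaped at iteration 4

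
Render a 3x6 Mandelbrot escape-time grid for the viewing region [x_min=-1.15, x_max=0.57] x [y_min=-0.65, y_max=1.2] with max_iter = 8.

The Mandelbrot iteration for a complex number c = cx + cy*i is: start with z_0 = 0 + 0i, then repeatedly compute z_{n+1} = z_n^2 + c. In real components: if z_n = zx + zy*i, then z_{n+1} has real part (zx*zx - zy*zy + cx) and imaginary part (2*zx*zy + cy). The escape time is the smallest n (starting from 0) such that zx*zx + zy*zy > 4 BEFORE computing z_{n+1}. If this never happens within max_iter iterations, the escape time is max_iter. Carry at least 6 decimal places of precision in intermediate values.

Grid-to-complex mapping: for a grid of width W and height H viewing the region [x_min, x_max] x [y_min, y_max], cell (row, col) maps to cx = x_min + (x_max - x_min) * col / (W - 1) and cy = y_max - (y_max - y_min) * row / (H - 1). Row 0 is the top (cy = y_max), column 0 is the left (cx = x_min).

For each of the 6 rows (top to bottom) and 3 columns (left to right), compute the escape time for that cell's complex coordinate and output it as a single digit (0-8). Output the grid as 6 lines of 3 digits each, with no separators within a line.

Answer: 232
383
584
884
884
383

Derivation:
(row=0, col=0): c = -1.1500 + 1.2000i → escape time 2
(row=0, col=1): c = -0.2900 + 1.2000i → escape time 3
(row=0, col=2): c = 0.5700 + 1.2000i → escape time 2
(row=1, col=0): c = -1.1500 + 0.8300i → escape time 3
(row=1, col=1): c = -0.2900 + 0.8300i → escape time 8
(row=1, col=2): c = 0.5700 + 0.8300i → escape time 3
(row=2, col=0): c = -1.1500 + 0.4600i → escape time 5
(row=2, col=1): c = -0.2900 + 0.4600i → escape time 8
(row=2, col=2): c = 0.5700 + 0.4600i → escape time 4
(row=3, col=0): c = -1.1500 + 0.0900i → escape time 8
(row=3, col=1): c = -0.2900 + 0.0900i → escape time 8
(row=3, col=2): c = 0.5700 + 0.0900i → escape time 4
(row=4, col=0): c = -1.1500 + -0.2800i → escape time 8
(row=4, col=1): c = -0.2900 + -0.2800i → escape time 8
(row=4, col=2): c = 0.5700 + -0.2800i → escape time 4
(row=5, col=0): c = -1.1500 + -0.6500i → escape time 3
(row=5, col=1): c = -0.2900 + -0.6500i → escape time 8
(row=5, col=2): c = 0.5700 + -0.6500i → escape time 3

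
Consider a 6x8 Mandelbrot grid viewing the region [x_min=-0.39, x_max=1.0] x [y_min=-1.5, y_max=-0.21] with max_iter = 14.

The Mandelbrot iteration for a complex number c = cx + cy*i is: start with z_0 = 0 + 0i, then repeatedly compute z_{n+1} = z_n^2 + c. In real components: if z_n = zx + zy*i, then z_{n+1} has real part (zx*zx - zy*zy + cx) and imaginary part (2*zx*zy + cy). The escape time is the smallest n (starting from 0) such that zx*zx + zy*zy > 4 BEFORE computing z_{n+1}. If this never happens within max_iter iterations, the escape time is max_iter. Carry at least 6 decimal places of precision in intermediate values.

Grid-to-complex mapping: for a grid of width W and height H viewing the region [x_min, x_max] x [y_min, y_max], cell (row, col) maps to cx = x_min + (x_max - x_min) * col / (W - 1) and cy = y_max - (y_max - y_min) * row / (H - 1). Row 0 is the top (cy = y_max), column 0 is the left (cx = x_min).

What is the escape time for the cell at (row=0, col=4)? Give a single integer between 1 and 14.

z_0 = 0 + 0i, c = 0.7220 + -0.2100i
Iter 1: z = 0.7220 + -0.2100i, |z|^2 = 0.5654
Iter 2: z = 1.1992 + -0.5132i, |z|^2 = 1.7015
Iter 3: z = 1.8966 + -1.4409i, |z|^2 = 5.6735
Escaped at iteration 3

Answer: 3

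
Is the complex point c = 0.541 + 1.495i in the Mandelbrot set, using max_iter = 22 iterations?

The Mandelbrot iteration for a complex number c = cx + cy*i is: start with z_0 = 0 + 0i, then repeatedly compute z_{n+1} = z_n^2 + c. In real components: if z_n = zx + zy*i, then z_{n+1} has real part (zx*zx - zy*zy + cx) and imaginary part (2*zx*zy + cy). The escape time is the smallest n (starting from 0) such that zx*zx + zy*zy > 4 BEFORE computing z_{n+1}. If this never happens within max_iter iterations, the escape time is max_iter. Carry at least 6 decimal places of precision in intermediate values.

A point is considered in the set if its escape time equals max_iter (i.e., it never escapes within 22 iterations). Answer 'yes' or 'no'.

Answer: no

Derivation:
z_0 = 0 + 0i, c = 0.5410 + 1.4950i
Iter 1: z = 0.5410 + 1.4950i, |z|^2 = 2.5277
Iter 2: z = -1.4013 + 3.1126i, |z|^2 = 11.6520
Escaped at iteration 2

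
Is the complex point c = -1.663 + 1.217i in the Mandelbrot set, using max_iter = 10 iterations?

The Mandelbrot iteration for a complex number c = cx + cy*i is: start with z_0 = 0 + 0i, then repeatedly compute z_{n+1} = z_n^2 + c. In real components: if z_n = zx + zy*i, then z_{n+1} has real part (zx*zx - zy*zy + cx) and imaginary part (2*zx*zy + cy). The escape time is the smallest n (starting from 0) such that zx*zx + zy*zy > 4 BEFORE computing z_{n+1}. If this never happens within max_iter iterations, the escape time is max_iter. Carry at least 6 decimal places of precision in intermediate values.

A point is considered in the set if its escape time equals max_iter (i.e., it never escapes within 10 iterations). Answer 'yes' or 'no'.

z_0 = 0 + 0i, c = -1.6630 + 1.2170i
Iter 1: z = -1.6630 + 1.2170i, |z|^2 = 4.2467
Escaped at iteration 1

Answer: no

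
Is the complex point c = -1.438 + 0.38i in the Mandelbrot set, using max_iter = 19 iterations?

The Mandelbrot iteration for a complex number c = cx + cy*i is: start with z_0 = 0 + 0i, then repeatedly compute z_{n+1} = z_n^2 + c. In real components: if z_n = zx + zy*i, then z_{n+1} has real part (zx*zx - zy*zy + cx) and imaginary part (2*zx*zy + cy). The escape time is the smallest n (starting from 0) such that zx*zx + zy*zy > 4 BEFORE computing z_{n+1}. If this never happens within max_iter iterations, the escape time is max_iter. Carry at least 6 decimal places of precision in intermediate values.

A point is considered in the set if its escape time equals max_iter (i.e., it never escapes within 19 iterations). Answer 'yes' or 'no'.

z_0 = 0 + 0i, c = -1.4380 + 0.3800i
Iter 1: z = -1.4380 + 0.3800i, |z|^2 = 2.2122
Iter 2: z = 0.4854 + -0.7129i, |z|^2 = 0.7439
Iter 3: z = -1.7105 + -0.3121i, |z|^2 = 3.0234
Iter 4: z = 1.3905 + 1.4478i, |z|^2 = 4.0297
Escaped at iteration 4

Answer: no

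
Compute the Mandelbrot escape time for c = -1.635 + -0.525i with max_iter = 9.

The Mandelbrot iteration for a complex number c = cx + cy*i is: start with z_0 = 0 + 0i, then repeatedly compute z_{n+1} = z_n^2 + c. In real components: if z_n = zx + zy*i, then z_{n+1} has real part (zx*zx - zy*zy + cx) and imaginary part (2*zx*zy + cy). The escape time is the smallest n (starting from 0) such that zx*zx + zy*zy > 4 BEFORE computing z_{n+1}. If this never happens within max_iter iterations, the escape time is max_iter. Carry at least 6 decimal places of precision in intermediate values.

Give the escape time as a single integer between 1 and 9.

Answer: 3

Derivation:
z_0 = 0 + 0i, c = -1.6350 + -0.5250i
Iter 1: z = -1.6350 + -0.5250i, |z|^2 = 2.9489
Iter 2: z = 0.7626 + 1.1917i, |z|^2 = 2.0018
Iter 3: z = -2.4737 + 1.2927i, |z|^2 = 7.7902
Escaped at iteration 3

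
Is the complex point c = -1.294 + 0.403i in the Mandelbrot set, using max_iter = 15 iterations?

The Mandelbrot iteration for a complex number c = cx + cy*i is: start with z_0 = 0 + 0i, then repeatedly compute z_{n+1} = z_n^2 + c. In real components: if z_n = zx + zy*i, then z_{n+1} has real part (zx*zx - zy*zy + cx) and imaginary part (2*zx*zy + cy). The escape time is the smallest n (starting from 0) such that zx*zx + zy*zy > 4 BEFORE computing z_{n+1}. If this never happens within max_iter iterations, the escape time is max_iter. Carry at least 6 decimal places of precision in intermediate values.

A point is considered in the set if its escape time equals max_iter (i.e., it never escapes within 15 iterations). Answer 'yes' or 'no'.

z_0 = 0 + 0i, c = -1.2940 + 0.4030i
Iter 1: z = -1.2940 + 0.4030i, |z|^2 = 1.8368
Iter 2: z = 0.2180 + -0.6400i, |z|^2 = 0.4571
Iter 3: z = -1.6560 + 0.1239i, |z|^2 = 2.7578
Iter 4: z = 1.4330 + -0.0075i, |z|^2 = 2.0536
Iter 5: z = 0.7595 + 0.3815i, |z|^2 = 0.7224
Iter 6: z = -0.8627 + 0.9825i, |z|^2 = 1.7096
Iter 7: z = -1.5152 + -1.2922i, |z|^2 = 3.9656
Iter 8: z = -0.6679 + 4.3189i, |z|^2 = 19.0989
Escaped at iteration 8

Answer: no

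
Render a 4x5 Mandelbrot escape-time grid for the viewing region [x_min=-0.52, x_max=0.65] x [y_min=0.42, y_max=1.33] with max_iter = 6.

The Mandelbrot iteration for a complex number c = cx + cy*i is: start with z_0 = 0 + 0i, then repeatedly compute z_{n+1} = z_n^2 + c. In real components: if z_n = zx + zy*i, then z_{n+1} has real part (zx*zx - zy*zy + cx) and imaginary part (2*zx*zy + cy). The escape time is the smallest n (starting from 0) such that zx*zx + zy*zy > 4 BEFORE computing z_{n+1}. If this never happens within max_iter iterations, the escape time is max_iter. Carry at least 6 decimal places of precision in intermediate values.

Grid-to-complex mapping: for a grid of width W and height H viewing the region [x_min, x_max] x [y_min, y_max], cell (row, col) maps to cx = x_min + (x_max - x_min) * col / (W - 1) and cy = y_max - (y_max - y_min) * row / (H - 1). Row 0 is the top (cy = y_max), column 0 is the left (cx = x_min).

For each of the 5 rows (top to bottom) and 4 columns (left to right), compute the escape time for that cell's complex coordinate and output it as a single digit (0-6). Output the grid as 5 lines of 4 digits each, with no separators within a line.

(row=0, col=0): c = -0.5200 + 1.3300i → escape time 2
(row=0, col=1): c = -0.1300 + 1.3300i → escape time 2
(row=0, col=2): c = 0.2600 + 1.3300i → escape time 2
(row=0, col=3): c = 0.6500 + 1.3300i → escape time 2
(row=1, col=0): c = -0.5200 + 1.1025i → escape time 3
(row=1, col=1): c = -0.1300 + 1.1025i → escape time 6
(row=1, col=2): c = 0.2600 + 1.1025i → escape time 3
(row=1, col=3): c = 0.6500 + 1.1025i → escape time 2
(row=2, col=0): c = -0.5200 + 0.8750i → escape time 4
(row=2, col=1): c = -0.1300 + 0.8750i → escape time 6
(row=2, col=2): c = 0.2600 + 0.8750i → escape time 4
(row=2, col=3): c = 0.6500 + 0.8750i → escape time 2
(row=3, col=0): c = -0.5200 + 0.6475i → escape time 6
(row=3, col=1): c = -0.1300 + 0.6475i → escape time 6
(row=3, col=2): c = 0.2600 + 0.6475i → escape time 6
(row=3, col=3): c = 0.6500 + 0.6475i → escape time 3
(row=4, col=0): c = -0.5200 + 0.4200i → escape time 6
(row=4, col=1): c = -0.1300 + 0.4200i → escape time 6
(row=4, col=2): c = 0.2600 + 0.4200i → escape time 6
(row=4, col=3): c = 0.6500 + 0.4200i → escape time 3

Answer: 2222
3632
4642
6663
6663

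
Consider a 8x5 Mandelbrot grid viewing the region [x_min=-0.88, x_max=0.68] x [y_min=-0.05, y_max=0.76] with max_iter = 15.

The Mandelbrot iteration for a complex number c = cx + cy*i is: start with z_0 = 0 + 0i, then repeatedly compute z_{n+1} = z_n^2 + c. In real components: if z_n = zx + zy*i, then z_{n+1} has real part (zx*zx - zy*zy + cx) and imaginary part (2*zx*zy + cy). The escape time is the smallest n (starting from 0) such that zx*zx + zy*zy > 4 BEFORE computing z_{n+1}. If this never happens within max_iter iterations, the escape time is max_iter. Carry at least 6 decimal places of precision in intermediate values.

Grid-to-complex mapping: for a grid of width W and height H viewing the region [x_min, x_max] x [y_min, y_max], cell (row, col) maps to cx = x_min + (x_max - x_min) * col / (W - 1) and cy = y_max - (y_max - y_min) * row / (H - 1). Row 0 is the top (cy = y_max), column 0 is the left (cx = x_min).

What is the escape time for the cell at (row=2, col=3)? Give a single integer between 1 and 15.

z_0 = 0 + 0i, c = -0.2114 + 0.3550i
Iter 1: z = -0.2114 + 0.3550i, |z|^2 = 0.1707
Iter 2: z = -0.2928 + 0.2049i, |z|^2 = 0.1277
Iter 3: z = -0.1677 + 0.2350i, |z|^2 = 0.0834
Iter 4: z = -0.2385 + 0.2762i, |z|^2 = 0.1332
Iter 5: z = -0.2308 + 0.2232i, |z|^2 = 0.1031
Iter 6: z = -0.2080 + 0.2520i, |z|^2 = 0.1067
Iter 7: z = -0.2316 + 0.2502i, |z|^2 = 0.1163
Iter 8: z = -0.2204 + 0.2391i, |z|^2 = 0.1057
Iter 9: z = -0.2200 + 0.2496i, |z|^2 = 0.1107
Iter 10: z = -0.2253 + 0.2451i, |z|^2 = 0.1109
Iter 11: z = -0.2208 + 0.2445i, |z|^2 = 0.1085
Iter 12: z = -0.2225 + 0.2470i, |z|^2 = 0.1105
Iter 13: z = -0.2230 + 0.2451i, |z|^2 = 0.1098
Iter 14: z = -0.2218 + 0.2457i, |z|^2 = 0.1096

Answer: 15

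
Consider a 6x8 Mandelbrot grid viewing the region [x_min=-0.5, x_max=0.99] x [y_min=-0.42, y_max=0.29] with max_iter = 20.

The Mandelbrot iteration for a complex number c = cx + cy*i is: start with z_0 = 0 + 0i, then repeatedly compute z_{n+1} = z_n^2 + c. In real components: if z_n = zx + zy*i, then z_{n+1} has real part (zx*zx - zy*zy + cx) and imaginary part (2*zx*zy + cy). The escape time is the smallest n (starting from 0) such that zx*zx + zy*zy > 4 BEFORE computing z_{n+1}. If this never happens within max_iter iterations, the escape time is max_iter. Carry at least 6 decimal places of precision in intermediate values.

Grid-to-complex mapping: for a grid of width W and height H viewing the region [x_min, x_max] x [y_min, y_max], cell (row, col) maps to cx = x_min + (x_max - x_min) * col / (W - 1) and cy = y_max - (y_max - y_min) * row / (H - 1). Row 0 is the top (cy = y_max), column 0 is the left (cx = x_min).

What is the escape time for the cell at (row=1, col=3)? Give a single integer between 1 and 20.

Answer: 15

Derivation:
z_0 = 0 + 0i, c = 0.3940 + 0.1886i
Iter 1: z = 0.3940 + 0.1886i, |z|^2 = 0.1908
Iter 2: z = 0.5137 + 0.3372i, |z|^2 = 0.3775
Iter 3: z = 0.5442 + 0.5350i, |z|^2 = 0.5823
Iter 4: z = 0.4040 + 0.7708i, |z|^2 = 0.7573
Iter 5: z = -0.0370 + 0.8113i, |z|^2 = 0.6596
Iter 6: z = -0.2629 + 0.1286i, |z|^2 = 0.0856
Iter 7: z = 0.4466 + 0.1210i, |z|^2 = 0.2140
Iter 8: z = 0.5788 + 0.2966i, |z|^2 = 0.4230
Iter 9: z = 0.6410 + 0.5319i, |z|^2 = 0.6938
Iter 10: z = 0.5220 + 0.8705i, |z|^2 = 1.0302
Iter 11: z = -0.0913 + 1.0973i, |z|^2 = 1.2124
Iter 12: z = -0.8017 + -0.0118i, |z|^2 = 0.6429
Iter 13: z = 1.0366 + 0.2075i, |z|^2 = 1.1177
Iter 14: z = 1.4256 + 0.6188i, |z|^2 = 2.4151
Iter 15: z = 2.0433 + 1.9529i, |z|^2 = 7.9887
Escaped at iteration 15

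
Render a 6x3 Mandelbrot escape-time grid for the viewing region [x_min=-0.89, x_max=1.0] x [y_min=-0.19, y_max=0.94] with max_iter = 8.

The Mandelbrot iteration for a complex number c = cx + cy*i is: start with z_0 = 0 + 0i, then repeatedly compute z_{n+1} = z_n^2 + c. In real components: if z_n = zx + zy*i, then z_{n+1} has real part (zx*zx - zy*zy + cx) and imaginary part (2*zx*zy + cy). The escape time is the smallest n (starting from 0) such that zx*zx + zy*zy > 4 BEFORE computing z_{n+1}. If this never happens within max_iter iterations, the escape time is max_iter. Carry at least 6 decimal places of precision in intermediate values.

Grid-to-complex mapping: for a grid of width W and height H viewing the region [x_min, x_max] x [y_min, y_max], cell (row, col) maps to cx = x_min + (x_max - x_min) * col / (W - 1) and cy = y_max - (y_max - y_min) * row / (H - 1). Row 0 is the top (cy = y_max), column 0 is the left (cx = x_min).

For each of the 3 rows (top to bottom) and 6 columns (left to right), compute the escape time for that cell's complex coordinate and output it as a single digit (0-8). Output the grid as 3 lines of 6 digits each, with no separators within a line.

(row=0, col=0): c = -0.8900 + 0.9400i → escape time 3
(row=0, col=1): c = -0.5120 + 0.9400i → escape time 4
(row=0, col=2): c = -0.1340 + 0.9400i → escape time 8
(row=0, col=3): c = 0.2440 + 0.9400i → escape time 4
(row=0, col=4): c = 0.6220 + 0.9400i → escape time 2
(row=0, col=5): c = 1.0000 + 0.9400i → escape time 2
(row=1, col=0): c = -0.8900 + 0.3750i → escape time 7
(row=1, col=1): c = -0.5120 + 0.3750i → escape time 8
(row=1, col=2): c = -0.1340 + 0.3750i → escape time 8
(row=1, col=3): c = 0.2440 + 0.3750i → escape time 8
(row=1, col=4): c = 0.6220 + 0.3750i → escape time 4
(row=1, col=5): c = 1.0000 + 0.3750i → escape time 2
(row=2, col=0): c = -0.8900 + -0.1900i → escape time 8
(row=2, col=1): c = -0.5120 + -0.1900i → escape time 8
(row=2, col=2): c = -0.1340 + -0.1900i → escape time 8
(row=2, col=3): c = 0.2440 + -0.1900i → escape time 8
(row=2, col=4): c = 0.6220 + -0.1900i → escape time 4
(row=2, col=5): c = 1.0000 + -0.1900i → escape time 2

Answer: 348422
788842
888842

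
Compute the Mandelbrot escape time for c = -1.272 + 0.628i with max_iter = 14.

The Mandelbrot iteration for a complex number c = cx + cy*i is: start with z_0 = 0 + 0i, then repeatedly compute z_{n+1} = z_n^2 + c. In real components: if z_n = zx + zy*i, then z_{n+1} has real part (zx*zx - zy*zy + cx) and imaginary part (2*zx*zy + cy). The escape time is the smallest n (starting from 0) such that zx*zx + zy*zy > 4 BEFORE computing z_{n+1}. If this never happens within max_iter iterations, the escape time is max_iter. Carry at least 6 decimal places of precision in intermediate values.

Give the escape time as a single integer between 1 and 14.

z_0 = 0 + 0i, c = -1.2720 + 0.6280i
Iter 1: z = -1.2720 + 0.6280i, |z|^2 = 2.0124
Iter 2: z = -0.0484 + -0.9696i, |z|^2 = 0.9425
Iter 3: z = -2.2098 + 0.7219i, |z|^2 = 5.4045
Escaped at iteration 3

Answer: 3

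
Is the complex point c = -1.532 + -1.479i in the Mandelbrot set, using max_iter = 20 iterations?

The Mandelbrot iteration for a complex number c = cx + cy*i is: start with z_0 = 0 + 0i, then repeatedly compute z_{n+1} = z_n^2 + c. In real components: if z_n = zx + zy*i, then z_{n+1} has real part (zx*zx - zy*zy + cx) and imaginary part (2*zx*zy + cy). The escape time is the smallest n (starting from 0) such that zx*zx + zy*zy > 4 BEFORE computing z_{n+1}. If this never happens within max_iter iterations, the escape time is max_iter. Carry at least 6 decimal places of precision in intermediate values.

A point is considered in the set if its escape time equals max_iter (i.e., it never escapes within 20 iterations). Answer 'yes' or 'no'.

Answer: no

Derivation:
z_0 = 0 + 0i, c = -1.5320 + -1.4790i
Iter 1: z = -1.5320 + -1.4790i, |z|^2 = 4.5345
Escaped at iteration 1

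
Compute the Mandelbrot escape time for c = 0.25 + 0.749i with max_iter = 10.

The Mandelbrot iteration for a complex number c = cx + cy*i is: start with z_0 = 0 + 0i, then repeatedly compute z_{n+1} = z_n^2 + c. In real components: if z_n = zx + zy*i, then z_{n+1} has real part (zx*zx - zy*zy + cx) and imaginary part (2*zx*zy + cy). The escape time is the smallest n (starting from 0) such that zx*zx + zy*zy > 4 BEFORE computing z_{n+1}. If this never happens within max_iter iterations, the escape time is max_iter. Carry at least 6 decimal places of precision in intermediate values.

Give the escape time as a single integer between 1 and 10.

Answer: 5

Derivation:
z_0 = 0 + 0i, c = 0.2500 + 0.7490i
Iter 1: z = 0.2500 + 0.7490i, |z|^2 = 0.6235
Iter 2: z = -0.2485 + 1.1235i, |z|^2 = 1.3240
Iter 3: z = -0.9505 + 0.1906i, |z|^2 = 0.9398
Iter 4: z = 1.1171 + 0.3866i, |z|^2 = 1.3974
Iter 5: z = 1.3485 + 1.6128i, |z|^2 = 4.4196
Escaped at iteration 5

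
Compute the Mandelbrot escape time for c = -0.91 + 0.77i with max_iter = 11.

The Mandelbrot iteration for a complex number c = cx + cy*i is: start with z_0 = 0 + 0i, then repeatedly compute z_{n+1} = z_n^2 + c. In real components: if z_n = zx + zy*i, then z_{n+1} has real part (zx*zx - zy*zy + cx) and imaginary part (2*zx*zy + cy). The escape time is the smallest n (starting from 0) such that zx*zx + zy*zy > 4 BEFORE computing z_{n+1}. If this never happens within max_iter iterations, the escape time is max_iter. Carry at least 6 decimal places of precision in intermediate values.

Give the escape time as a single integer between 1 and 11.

z_0 = 0 + 0i, c = -0.9100 + 0.7700i
Iter 1: z = -0.9100 + 0.7700i, |z|^2 = 1.4210
Iter 2: z = -0.6748 + -0.6314i, |z|^2 = 0.8540
Iter 3: z = -0.8533 + 1.6221i, |z|^2 = 3.3595
Iter 4: z = -2.8132 + -1.9984i, |z|^2 = 11.9075
Escaped at iteration 4

Answer: 4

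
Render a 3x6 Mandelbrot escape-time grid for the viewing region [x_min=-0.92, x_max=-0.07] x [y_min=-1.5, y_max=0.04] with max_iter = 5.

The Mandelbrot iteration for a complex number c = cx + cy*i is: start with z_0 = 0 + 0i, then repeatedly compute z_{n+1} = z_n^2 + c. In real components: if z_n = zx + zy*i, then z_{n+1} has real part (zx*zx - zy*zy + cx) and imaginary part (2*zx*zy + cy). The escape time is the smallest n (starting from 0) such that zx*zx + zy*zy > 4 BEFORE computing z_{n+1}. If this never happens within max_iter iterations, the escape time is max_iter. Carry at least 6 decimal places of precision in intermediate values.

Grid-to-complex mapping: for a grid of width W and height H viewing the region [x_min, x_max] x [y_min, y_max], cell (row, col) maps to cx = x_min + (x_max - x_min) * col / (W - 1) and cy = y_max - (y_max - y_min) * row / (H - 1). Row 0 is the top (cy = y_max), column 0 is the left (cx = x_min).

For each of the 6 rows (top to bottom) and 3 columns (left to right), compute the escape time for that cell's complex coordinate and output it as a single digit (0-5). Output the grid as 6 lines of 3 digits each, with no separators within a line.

(row=0, col=0): c = -0.9200 + 0.0400i → escape time 5
(row=0, col=1): c = -0.4950 + 0.0400i → escape time 5
(row=0, col=2): c = -0.0700 + 0.0400i → escape time 5
(row=1, col=0): c = -0.9200 + -0.2680i → escape time 5
(row=1, col=1): c = -0.4950 + -0.2680i → escape time 5
(row=1, col=2): c = -0.0700 + -0.2680i → escape time 5
(row=2, col=0): c = -0.9200 + -0.5760i → escape time 5
(row=2, col=1): c = -0.4950 + -0.5760i → escape time 5
(row=2, col=2): c = -0.0700 + -0.5760i → escape time 5
(row=3, col=0): c = -0.9200 + -0.8840i → escape time 3
(row=3, col=1): c = -0.4950 + -0.8840i → escape time 4
(row=3, col=2): c = -0.0700 + -0.8840i → escape time 5
(row=4, col=0): c = -0.9200 + -1.1920i → escape time 3
(row=4, col=1): c = -0.4950 + -1.1920i → escape time 3
(row=4, col=2): c = -0.0700 + -1.1920i → escape time 3
(row=5, col=0): c = -0.9200 + -1.5000i → escape time 2
(row=5, col=1): c = -0.4950 + -1.5000i → escape time 2
(row=5, col=2): c = -0.0700 + -1.5000i → escape time 2

Answer: 555
555
555
345
333
222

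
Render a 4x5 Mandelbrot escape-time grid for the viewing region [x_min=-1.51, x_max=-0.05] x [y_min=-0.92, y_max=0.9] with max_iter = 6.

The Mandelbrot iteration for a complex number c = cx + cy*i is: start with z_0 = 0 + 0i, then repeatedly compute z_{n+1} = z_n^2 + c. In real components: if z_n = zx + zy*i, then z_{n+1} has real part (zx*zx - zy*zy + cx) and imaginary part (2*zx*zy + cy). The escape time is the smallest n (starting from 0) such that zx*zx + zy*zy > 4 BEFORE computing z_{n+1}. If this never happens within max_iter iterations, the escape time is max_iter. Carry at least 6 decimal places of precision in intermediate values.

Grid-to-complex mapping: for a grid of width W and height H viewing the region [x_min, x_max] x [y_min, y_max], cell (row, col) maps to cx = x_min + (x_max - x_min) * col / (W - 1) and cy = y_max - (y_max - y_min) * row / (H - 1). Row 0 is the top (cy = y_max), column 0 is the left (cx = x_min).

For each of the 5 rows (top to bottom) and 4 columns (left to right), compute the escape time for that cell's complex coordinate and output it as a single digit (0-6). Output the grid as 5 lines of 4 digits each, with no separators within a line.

Answer: 3346
3566
6666
3566
3346

Derivation:
(row=0, col=0): c = -1.5100 + 0.9000i → escape time 3
(row=0, col=1): c = -1.0233 + 0.9000i → escape time 3
(row=0, col=2): c = -0.5367 + 0.9000i → escape time 4
(row=0, col=3): c = -0.0500 + 0.9000i → escape time 6
(row=1, col=0): c = -1.5100 + 0.4450i → escape time 3
(row=1, col=1): c = -1.0233 + 0.4450i → escape time 5
(row=1, col=2): c = -0.5367 + 0.4450i → escape time 6
(row=1, col=3): c = -0.0500 + 0.4450i → escape time 6
(row=2, col=0): c = -1.5100 + -0.0100i → escape time 6
(row=2, col=1): c = -1.0233 + -0.0100i → escape time 6
(row=2, col=2): c = -0.5367 + -0.0100i → escape time 6
(row=2, col=3): c = -0.0500 + -0.0100i → escape time 6
(row=3, col=0): c = -1.5100 + -0.4650i → escape time 3
(row=3, col=1): c = -1.0233 + -0.4650i → escape time 5
(row=3, col=2): c = -0.5367 + -0.4650i → escape time 6
(row=3, col=3): c = -0.0500 + -0.4650i → escape time 6
(row=4, col=0): c = -1.5100 + -0.9200i → escape time 3
(row=4, col=1): c = -1.0233 + -0.9200i → escape time 3
(row=4, col=2): c = -0.5367 + -0.9200i → escape time 4
(row=4, col=3): c = -0.0500 + -0.9200i → escape time 6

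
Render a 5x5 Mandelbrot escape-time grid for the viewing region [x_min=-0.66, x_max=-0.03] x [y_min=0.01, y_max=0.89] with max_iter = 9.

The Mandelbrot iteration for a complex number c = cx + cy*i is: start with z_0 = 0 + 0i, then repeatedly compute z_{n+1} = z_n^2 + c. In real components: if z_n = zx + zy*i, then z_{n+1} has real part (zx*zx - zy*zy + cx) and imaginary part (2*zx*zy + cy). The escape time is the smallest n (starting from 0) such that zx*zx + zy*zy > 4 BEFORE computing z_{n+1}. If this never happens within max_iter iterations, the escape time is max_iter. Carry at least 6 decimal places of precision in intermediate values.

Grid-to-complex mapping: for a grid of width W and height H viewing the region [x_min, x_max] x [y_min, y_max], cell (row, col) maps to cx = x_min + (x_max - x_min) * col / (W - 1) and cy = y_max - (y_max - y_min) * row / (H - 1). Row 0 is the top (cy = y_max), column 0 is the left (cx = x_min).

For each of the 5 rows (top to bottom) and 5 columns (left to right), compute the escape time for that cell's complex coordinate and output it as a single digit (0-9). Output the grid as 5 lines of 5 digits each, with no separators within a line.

Answer: 44599
69999
99999
99999
99999

Derivation:
(row=0, col=0): c = -0.6600 + 0.8900i → escape time 4
(row=0, col=1): c = -0.5025 + 0.8900i → escape time 4
(row=0, col=2): c = -0.3450 + 0.8900i → escape time 5
(row=0, col=3): c = -0.1875 + 0.8900i → escape time 9
(row=0, col=4): c = -0.0300 + 0.8900i → escape time 9
(row=1, col=0): c = -0.6600 + 0.6700i → escape time 6
(row=1, col=1): c = -0.5025 + 0.6700i → escape time 9
(row=1, col=2): c = -0.3450 + 0.6700i → escape time 9
(row=1, col=3): c = -0.1875 + 0.6700i → escape time 9
(row=1, col=4): c = -0.0300 + 0.6700i → escape time 9
(row=2, col=0): c = -0.6600 + 0.4500i → escape time 9
(row=2, col=1): c = -0.5025 + 0.4500i → escape time 9
(row=2, col=2): c = -0.3450 + 0.4500i → escape time 9
(row=2, col=3): c = -0.1875 + 0.4500i → escape time 9
(row=2, col=4): c = -0.0300 + 0.4500i → escape time 9
(row=3, col=0): c = -0.6600 + 0.2300i → escape time 9
(row=3, col=1): c = -0.5025 + 0.2300i → escape time 9
(row=3, col=2): c = -0.3450 + 0.2300i → escape time 9
(row=3, col=3): c = -0.1875 + 0.2300i → escape time 9
(row=3, col=4): c = -0.0300 + 0.2300i → escape time 9
(row=4, col=0): c = -0.6600 + 0.0100i → escape time 9
(row=4, col=1): c = -0.5025 + 0.0100i → escape time 9
(row=4, col=2): c = -0.3450 + 0.0100i → escape time 9
(row=4, col=3): c = -0.1875 + 0.0100i → escape time 9
(row=4, col=4): c = -0.0300 + 0.0100i → escape time 9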